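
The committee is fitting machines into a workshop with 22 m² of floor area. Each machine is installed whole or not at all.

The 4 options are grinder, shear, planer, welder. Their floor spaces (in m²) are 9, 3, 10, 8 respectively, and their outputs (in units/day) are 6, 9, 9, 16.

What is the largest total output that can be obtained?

Treat it as a binary knapsack problem.
Take shear, planer, and welder: floor space 3 + 10 + 8 = 21 ≤ 22, output 9 + 9 + 16 = 34.
No other feasible combination does better.

34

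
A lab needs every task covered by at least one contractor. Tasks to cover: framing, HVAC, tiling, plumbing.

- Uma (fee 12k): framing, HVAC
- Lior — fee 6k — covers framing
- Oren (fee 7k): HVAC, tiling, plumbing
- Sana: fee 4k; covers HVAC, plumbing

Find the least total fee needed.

13

Choose Lior and Oren: together they cover framing, HVAC, tiling, plumbing — every task.
Total fee: 6 + 7 = 13.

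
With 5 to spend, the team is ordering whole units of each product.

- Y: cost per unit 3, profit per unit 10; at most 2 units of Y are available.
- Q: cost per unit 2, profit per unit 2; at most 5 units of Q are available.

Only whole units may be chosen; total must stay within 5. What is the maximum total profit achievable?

This is a bounded integer knapsack.
1×Y: cost 3 ≤ 5, profit 1·10 = 10.
1×Y and 1×Q: cost 5 ≤ 5, profit 1·10 + 1·2 = 12.
Best is 12.

12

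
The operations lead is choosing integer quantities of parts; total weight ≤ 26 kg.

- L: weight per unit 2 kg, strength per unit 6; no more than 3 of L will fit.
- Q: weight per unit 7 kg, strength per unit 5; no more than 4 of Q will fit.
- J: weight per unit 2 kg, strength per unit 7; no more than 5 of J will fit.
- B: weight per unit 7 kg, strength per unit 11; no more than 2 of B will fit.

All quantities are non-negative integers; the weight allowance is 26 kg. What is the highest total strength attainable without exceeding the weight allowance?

J has the best ratio (7/2); taking only J gives at most 5×7 = 35 (stopped by the supply cap of 5).
Mixing does better — 3×L, 5×J, and 1×B: weight 23 ≤ 26, strength 3·6 + 5·7 + 1·11 = 64.

64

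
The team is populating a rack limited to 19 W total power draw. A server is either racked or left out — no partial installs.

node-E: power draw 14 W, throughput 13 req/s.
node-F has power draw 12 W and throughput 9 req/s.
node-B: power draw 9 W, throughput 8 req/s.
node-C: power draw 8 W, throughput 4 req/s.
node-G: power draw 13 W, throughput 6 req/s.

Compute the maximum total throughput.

13

This is a 0-1 knapsack instance.
node-F: power draw 12 ≤ 19, throughput 9.
node-B + node-C: power draw 9 + 8 = 17 ≤ 19, throughput 8 + 4 = 12.
node-E: power draw 14 ≤ 19, throughput 13.
Best is node-E with total throughput 13.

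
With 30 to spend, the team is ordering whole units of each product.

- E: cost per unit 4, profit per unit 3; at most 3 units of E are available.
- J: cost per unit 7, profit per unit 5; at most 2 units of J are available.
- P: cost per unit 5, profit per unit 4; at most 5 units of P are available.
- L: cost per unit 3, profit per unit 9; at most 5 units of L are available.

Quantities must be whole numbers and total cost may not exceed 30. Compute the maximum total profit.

This is a bounded integer knapsack.
Take 3×P and 5×L: cost 30 ≤ 30, profit 3·4 + 5·9 = 57.
L has the best ratio (9/3) and is taken to its limit of 5; remaining capacity is filled optimally with the others.

57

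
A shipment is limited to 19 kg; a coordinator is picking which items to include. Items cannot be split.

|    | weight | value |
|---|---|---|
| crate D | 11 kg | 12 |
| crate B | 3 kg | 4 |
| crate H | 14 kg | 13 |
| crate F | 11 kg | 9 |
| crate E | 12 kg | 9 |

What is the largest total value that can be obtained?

17

Allowing fractional choices, the relaxed optimum would be about 20.6, but items are indivisible.
crate D + crate B: weight 11 + 3 = 14 ≤ 19, value 12 + 4 = 16.
crate B + crate H: weight 3 + 14 = 17 ≤ 19, value 4 + 13 = 17.
Best is crate B and crate H with total value 17.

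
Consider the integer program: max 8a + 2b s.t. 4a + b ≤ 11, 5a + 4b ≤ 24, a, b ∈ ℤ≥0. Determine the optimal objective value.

22

(a,b)=(2,3) is feasible, giving 22.
(a,b)=(2,2) is feasible, giving 20.
The best lattice point is (2,3), giving 22.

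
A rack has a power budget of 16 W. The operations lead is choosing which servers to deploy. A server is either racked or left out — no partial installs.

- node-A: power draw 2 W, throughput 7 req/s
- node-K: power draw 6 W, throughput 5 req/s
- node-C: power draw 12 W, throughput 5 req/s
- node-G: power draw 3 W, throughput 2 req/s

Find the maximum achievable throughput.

14

Allowing fractional choices, the relaxed optimum would be about 16.1, but servers are indivisible.
node-A + node-K: power draw 2 + 6 = 8 ≤ 16, throughput 7 + 5 = 12.
node-A + node-K + node-G: power draw 2 + 6 + 3 = 11 ≤ 16, throughput 7 + 5 + 2 = 14.
Best is node-A, node-K, and node-G with total throughput 14.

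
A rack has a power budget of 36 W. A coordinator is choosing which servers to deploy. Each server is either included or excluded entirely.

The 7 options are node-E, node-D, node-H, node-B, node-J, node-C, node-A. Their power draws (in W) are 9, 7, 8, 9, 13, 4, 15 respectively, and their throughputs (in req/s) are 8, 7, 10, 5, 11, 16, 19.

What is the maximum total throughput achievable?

node-E + node-H + node-C + node-A: power draw 9 + 8 + 4 + 15 = 36 ≤ 36, throughput 8 + 10 + 16 + 19 = 53.
node-E + node-D + node-C + node-A: power draw 9 + 7 + 4 + 15 = 35 ≤ 36, throughput 8 + 7 + 16 + 19 = 50.
node-D + node-H + node-C + node-A: power draw 7 + 8 + 4 + 15 = 34 ≤ 36, throughput 7 + 10 + 16 + 19 = 52.
Best is node-E, node-H, node-C, and node-A with total throughput 53.

53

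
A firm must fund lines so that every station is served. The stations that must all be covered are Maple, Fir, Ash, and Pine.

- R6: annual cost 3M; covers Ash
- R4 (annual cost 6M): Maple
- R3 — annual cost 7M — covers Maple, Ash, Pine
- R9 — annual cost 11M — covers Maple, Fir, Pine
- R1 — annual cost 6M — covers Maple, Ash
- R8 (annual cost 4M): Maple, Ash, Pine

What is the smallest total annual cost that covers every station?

The greedy cost-per-new-station heuristic would pick R8 and R9 for 15, but a cheaper cover exists.
Choose R6 and R9: together they cover Maple, Fir, Ash, Pine — every station.
Total annual cost: 3 + 11 = 14.
No cover costs less than 14.

14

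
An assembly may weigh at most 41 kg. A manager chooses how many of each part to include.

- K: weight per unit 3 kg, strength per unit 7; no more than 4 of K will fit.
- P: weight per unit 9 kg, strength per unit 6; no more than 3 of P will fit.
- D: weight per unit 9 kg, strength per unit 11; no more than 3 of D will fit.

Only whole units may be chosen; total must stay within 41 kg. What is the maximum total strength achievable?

This is a bounded integer knapsack.
Take 4×K and 3×D: weight 39 ≤ 41, strength 4·7 + 3·11 = 61.
K has the best ratio (7/3) and is taken to its limit of 4; remaining capacity is filled optimally with the others.

61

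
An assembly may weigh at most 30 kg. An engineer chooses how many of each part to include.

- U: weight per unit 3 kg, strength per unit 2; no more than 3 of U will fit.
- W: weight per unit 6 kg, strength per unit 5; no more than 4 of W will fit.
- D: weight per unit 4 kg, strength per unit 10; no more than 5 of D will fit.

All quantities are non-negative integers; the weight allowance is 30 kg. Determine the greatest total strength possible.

57

1×U, 1×W, and 5×D: weight 29 ≤ 30, strength 1·2 + 1·5 + 5·10 = 57.
3×U and 5×D: weight 29 ≤ 30, strength 3·2 + 5·10 = 56.
Best is 57.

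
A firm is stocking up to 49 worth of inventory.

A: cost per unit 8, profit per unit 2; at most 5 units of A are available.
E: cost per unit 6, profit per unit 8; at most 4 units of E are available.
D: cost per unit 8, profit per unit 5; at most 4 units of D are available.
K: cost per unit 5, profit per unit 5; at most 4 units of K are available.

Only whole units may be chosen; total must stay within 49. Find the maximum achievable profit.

52

This is a bounded integer knapsack.
E has the best ratio (8/6); taking only E gives at most 4×8 = 32 (stopped by the supply cap of 4).
Mixing does better — 4×E and 4×K: cost 44 ≤ 49, profit 4·8 + 4·5 = 52.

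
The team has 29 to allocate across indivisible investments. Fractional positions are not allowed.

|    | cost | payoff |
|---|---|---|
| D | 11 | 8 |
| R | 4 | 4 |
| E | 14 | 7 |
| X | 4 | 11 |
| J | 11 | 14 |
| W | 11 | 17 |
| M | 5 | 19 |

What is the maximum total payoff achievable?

51

J + W + M: cost 11 + 11 + 5 = 27 ≤ 29, payoff 14 + 17 + 19 = 50.
R + X + J + M: cost 4 + 4 + 11 + 5 = 24 ≤ 29, payoff 4 + 11 + 14 + 19 = 48.
R + X + W + M: cost 4 + 4 + 11 + 5 = 24 ≤ 29, payoff 4 + 11 + 17 + 19 = 51.
Best is R, X, W, and M with total payoff 51.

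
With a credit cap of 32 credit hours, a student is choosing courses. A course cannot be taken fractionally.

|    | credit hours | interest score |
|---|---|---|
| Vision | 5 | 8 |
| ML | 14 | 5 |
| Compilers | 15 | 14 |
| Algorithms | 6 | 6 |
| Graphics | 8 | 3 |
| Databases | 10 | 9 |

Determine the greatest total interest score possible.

31

Allowing fractional choices, the relaxed optimum would be about 33.4, but courses are indivisible.
Compilers + Algorithms + Databases: credit hours 15 + 6 + 10 = 31 ≤ 32, interest score 14 + 6 + 9 = 29.
Vision + Compilers + Databases: credit hours 5 + 15 + 10 = 30 ≤ 32, interest score 8 + 14 + 9 = 31.
Vision + Compilers + Algorithms: credit hours 5 + 15 + 6 = 26 ≤ 32, interest score 8 + 14 + 6 = 28.
Best is Vision, Compilers, and Databases with total interest score 31.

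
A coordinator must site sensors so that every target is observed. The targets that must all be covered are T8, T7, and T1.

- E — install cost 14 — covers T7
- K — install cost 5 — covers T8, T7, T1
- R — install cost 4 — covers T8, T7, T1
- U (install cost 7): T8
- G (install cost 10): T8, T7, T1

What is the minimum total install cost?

This is a weighted set-cover instance.
R alone covers T8, T7, T1 — every target.
Total install cost: 4.
No cover costs less than 4.

4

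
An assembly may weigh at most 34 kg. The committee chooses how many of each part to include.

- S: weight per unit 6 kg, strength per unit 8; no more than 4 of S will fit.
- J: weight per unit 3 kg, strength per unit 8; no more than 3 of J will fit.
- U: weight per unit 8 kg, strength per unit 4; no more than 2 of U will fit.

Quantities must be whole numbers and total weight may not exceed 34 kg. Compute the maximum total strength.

4×S and 3×J: weight 33 ≤ 34, strength 4·8 + 3·8 = 56.
3×S and 3×J: weight 27 ≤ 34, strength 3·8 + 3·8 = 48.
Best is 56.

56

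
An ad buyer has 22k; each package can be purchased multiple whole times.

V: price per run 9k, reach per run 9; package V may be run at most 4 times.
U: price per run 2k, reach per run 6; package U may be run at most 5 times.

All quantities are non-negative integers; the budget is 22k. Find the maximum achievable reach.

U has the best ratio (6/2); taking only U gives at most 5×6 = 30 (stopped by the supply cap of 5).
Mixing does better — 1×V and 5×U: price 19 ≤ 22, reach 1·9 + 5·6 = 39.

39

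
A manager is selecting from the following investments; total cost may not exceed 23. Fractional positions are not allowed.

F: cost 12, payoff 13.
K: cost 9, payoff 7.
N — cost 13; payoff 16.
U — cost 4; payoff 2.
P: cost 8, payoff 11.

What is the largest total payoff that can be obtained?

F + P: cost 12 + 8 = 20 ≤ 23, payoff 13 + 11 = 24.
N + P: cost 13 + 8 = 21 ≤ 23, payoff 16 + 11 = 27.
Best is N and P with total payoff 27.

27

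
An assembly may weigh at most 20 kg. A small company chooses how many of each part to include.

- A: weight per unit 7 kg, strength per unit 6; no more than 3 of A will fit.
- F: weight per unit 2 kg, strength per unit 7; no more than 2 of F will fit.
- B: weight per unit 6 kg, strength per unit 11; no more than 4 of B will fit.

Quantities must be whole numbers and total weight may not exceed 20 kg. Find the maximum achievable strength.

40

F has the best ratio (7/2); taking only F gives at most 2×7 = 14 (stopped by the supply cap of 2).
Mixing does better — 1×F and 3×B: weight 20 ≤ 20, strength 1·7 + 3·11 = 40.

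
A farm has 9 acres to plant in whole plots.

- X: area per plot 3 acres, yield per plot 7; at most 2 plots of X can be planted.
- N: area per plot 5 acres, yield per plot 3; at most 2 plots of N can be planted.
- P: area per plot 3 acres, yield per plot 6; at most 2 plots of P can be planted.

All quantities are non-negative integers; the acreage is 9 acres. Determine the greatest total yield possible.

20

Take 2×X and 1×P: area 9 ≤ 9, yield 2·7 + 1·6 = 20.
X has the best ratio (7/3) and is taken to its limit of 2; remaining capacity is filled optimally with the others.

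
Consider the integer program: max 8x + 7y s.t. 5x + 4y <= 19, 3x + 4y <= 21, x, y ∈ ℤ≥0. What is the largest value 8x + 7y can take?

The continuous relaxation peaks at (0, 4.75) with value 33.25; rounding to a feasible lattice point costs some objective.
(x,y)=(3,1): 5·3+4·1=19≤19, 3·3+4·1=13≤21, objective 31.
(x,y)=(2,2): 5·2+4·2=18≤19, 3·2+4·2=14≤21, objective 30.
(x,y)=(1,3): 5·1+4·3=17≤19, 3·1+4·3=15≤21, objective 29.
(x,y)=(0,4): 5·0+4·4=16≤19, 3·0+4·4=16≤21, objective 28.
The best lattice point is (3,1), giving 31.

31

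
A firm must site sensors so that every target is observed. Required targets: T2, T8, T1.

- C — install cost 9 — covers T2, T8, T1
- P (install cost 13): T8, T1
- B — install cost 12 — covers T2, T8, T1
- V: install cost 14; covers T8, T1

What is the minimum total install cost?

9

This is a weighted set-cover instance.
C alone covers T2, T8, T1 — every target.
Total install cost: 9.
No cover costs less than 9.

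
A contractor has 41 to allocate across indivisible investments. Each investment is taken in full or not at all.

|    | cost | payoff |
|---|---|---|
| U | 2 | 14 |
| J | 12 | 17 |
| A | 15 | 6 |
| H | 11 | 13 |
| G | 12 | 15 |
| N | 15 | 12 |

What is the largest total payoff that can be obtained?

U + J + H + G: cost 2 + 12 + 11 + 12 = 37 ≤ 41, payoff 14 + 17 + 13 + 15 = 59.
U + J + H + N: cost 2 + 12 + 11 + 15 = 40 ≤ 41, payoff 14 + 17 + 13 + 12 = 56.
U + J + G + N: cost 2 + 12 + 12 + 15 = 41 ≤ 41, payoff 14 + 17 + 15 + 12 = 58.
Best is U, J, H, and G with total payoff 59.

59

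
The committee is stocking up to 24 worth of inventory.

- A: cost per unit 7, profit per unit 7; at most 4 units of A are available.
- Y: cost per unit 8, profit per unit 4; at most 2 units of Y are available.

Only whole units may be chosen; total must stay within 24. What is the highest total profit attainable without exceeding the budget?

21

2×A and 1×Y: cost 22 ≤ 24, profit 2·7 + 1·4 = 18.
3×A: cost 21 ≤ 24, profit 3·7 = 21.
Best is 21.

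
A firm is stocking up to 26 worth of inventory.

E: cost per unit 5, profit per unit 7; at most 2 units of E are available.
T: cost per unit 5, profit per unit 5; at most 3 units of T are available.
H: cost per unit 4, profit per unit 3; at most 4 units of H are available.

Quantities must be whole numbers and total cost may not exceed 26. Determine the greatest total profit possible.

29

Take 2×E and 3×T: cost 25 ≤ 26, profit 2·7 + 3·5 = 29.
E has the best ratio (7/5) and is taken to its limit of 2; remaining capacity is filled optimally with the others.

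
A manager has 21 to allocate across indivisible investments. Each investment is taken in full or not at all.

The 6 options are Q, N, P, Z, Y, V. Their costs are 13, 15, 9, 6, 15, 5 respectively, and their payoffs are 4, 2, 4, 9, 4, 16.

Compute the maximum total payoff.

29

Allowing fractional choices, the relaxed optimum would be about 29.3, but investments are indivisible.
P + Z + V: cost 9 + 6 + 5 = 20 ≤ 21, payoff 4 + 9 + 16 = 29.
Z + V: cost 6 + 5 = 11 ≤ 21, payoff 9 + 16 = 25.
P + V: cost 9 + 5 = 14 ≤ 21, payoff 4 + 16 = 20.
Best is P, Z, and V with total payoff 29.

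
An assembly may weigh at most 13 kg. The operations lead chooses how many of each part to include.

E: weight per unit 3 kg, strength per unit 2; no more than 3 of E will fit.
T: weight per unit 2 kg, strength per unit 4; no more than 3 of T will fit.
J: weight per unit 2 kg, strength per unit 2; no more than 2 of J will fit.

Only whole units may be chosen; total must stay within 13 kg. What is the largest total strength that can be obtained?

1×E, 3×T, and 2×J: weight 13 ≤ 13, strength 1·2 + 3·4 + 2·2 = 18.
3×T and 2×J: weight 10 ≤ 13, strength 3·4 + 2·2 = 16.
Best is 18.

18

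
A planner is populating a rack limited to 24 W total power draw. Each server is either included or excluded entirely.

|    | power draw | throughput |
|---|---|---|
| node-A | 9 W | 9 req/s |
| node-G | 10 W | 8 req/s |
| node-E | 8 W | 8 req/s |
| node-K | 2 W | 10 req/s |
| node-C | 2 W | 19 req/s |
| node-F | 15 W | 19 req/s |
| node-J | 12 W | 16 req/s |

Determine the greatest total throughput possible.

53

node-K + node-C + node-F: power draw 2 + 2 + 15 = 19 ≤ 24, throughput 10 + 19 + 19 = 48.
node-E + node-K + node-C + node-J: power draw 8 + 2 + 2 + 12 = 24 ≤ 24, throughput 8 + 10 + 19 + 16 = 53.
Best is node-E, node-K, node-C, and node-J with total throughput 53.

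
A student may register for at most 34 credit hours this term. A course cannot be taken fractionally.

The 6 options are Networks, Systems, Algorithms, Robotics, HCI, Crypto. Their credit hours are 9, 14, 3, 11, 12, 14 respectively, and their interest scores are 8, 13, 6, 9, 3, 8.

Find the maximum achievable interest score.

30

Take Networks, Systems, and Robotics: credit hours 9 + 14 + 11 = 34 ≤ 34, interest score 8 + 13 + 9 = 30.
No other feasible combination does better.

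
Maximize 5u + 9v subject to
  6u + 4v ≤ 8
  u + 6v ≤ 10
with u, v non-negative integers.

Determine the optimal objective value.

The continuous relaxation peaks at (0.25, 1.62) with value 15.88; rounding to a feasible lattice point costs some objective.
(u,v)=(0,1): 6·0+4·1=4≤8, 1·0+6·1=6≤10, objective 9.
(u,v)=(1,0): 6·1+4·0=6≤8, 1·1+6·0=1≤10, objective 5.
(u,v)=(0,0): 6·0+4·0=0≤8, 1·0+6·0=0≤10, objective 0.
The best lattice point is (0,1), giving 9.

9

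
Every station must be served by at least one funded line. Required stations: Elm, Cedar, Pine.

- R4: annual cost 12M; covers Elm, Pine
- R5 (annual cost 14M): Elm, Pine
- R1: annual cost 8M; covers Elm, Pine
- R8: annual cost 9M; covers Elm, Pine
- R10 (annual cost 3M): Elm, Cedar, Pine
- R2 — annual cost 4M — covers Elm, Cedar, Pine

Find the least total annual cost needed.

3

R10 alone covers Elm, Cedar, Pine — every station.
Total annual cost: 3.
No cover costs less than 3.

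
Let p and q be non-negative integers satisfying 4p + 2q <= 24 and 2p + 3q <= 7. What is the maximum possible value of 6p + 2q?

(p,q)=(3,0) is feasible, giving 18.
(p,q)=(2,1) is feasible, giving 14.
(p,q)=(2,0) is feasible, giving 12.
The best lattice point is (3,0), giving 18.

18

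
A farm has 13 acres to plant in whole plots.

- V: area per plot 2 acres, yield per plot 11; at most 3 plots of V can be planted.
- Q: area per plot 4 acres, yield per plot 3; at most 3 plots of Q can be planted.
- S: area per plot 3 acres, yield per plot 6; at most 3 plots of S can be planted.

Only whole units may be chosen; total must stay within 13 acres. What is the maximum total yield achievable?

Take 3×V and 2×S: area 12 ≤ 13, yield 3·11 + 2·6 = 45.
V has the best ratio (11/2) and is taken to its limit of 3; remaining capacity is filled optimally with the others.

45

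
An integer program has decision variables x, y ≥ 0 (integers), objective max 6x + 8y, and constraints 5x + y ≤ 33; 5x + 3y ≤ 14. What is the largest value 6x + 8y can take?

(x,y)=(0,4): 5·0+1·4=4≤33, 5·0+3·4=12≤14, objective 32.
(x,y)=(1,3): 5·1+1·3=8≤33, 5·1+3·3=14≤14, objective 30.
No feasible integer point exceeds 32.

32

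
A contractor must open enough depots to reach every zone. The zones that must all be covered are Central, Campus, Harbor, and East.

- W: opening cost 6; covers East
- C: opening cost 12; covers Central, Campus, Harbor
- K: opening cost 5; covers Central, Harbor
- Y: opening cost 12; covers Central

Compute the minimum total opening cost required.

This is a weighted set-cover instance.
The greedy cost-per-new-zone heuristic would pick K, W, and C for 23, but a cheaper cover exists.
Choose W and C: together they cover Central, Campus, Harbor, East — every zone.
Total opening cost: 6 + 12 = 18.
No cover costs less than 18.

18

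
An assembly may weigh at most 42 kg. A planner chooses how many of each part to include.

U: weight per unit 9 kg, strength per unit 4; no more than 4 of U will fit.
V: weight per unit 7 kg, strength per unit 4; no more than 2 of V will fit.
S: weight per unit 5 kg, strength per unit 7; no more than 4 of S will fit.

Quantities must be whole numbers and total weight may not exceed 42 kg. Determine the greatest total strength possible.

S has the best ratio (7/5); taking only S gives at most 4×7 = 28 (stopped by the supply cap of 4).
Mixing does better — 2×V and 4×S: weight 34 ≤ 42, strength 2·4 + 4·7 = 36.

36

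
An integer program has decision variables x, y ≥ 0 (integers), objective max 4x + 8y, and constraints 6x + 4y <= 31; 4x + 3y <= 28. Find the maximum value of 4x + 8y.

56

The continuous relaxation peaks at (0, 7.75) with value 62.00; rounding to a feasible lattice point costs some objective.
(x,y)=(0,7): 6·0+4·7=28≤31, 4·0+3·7=21≤28, objective 56.
(x,y)=(1,6): 6·1+4·6=30≤31, 4·1+3·6=22≤28, objective 52.
(x,y)=(0,6): 6·0+4·6=24≤31, 4·0+3·6=18≤28, objective 48.
The best lattice point is (0,7), giving 56.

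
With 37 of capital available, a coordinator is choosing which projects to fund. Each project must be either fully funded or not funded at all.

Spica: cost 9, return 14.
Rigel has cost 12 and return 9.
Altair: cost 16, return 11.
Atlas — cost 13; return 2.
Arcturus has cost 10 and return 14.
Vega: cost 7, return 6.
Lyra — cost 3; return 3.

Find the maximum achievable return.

40

Take Spica, Rigel, Arcturus, and Lyra: cost 9 + 12 + 10 + 3 = 34 ≤ 37, return 14 + 9 + 14 + 3 = 40.
No other feasible combination does better.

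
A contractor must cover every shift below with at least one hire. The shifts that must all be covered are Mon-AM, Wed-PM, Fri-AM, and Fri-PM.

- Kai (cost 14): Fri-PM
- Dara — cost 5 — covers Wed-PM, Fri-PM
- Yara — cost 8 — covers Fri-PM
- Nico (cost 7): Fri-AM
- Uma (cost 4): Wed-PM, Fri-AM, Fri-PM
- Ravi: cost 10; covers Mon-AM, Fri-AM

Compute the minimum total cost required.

14

This is a weighted set-cover instance.
Choose Uma and Ravi: together they cover Mon-AM, Wed-PM, Fri-AM, Fri-PM — every shift.
Total cost: 4 + 10 = 14.
No cover costs less than 14.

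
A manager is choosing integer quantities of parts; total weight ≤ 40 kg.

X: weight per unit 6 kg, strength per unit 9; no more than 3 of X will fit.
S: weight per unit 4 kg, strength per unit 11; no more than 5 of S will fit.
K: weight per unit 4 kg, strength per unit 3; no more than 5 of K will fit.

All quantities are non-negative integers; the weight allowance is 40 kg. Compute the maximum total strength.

82

Take 3×X and 5×S: weight 38 ≤ 40, strength 3·9 + 5·11 = 82.
S has the best ratio (11/4) and is taken to its limit of 5; remaining capacity is filled optimally with the others.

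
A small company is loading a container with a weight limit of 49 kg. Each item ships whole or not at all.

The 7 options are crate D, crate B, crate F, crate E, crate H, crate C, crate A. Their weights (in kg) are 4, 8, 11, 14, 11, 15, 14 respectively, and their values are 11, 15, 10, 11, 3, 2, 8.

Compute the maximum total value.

This is an integer program with binary decision variables.
Take crate D, crate B, crate F, crate E, and crate H: weight 4 + 8 + 11 + 14 + 11 = 48 ≤ 49, value 11 + 15 + 10 + 11 + 3 = 50.
No other feasible combination does better.

50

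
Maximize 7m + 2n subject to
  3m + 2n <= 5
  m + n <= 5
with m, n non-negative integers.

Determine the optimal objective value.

9

(m,n)=(1,1) is feasible, giving 9.
(m,n)=(1,0) is feasible, giving 7.
(m,n)=(0,2) is feasible, giving 4.
Maximum is 9 at (m,n)=(1,1).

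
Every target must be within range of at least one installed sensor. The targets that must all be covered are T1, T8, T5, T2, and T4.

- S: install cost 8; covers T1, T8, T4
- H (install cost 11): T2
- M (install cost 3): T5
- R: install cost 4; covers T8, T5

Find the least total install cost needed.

This is a weighted set-cover instance.
The greedy cost-per-new-target heuristic would pick R, S, and H for 23, but a cheaper cover exists.
Choose S, H, and M: together they cover T1, T8, T5, T2, T4 — every target.
Total install cost: 8 + 11 + 3 = 22.
No cover costs less than 22.

22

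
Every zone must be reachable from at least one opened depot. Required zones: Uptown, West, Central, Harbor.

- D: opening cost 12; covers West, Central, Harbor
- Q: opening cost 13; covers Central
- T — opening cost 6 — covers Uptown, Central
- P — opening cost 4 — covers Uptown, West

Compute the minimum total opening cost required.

Choose D and P: together they cover Uptown, West, Central, Harbor — every zone.
Total opening cost: 12 + 4 = 16.
No cover costs less than 16.

16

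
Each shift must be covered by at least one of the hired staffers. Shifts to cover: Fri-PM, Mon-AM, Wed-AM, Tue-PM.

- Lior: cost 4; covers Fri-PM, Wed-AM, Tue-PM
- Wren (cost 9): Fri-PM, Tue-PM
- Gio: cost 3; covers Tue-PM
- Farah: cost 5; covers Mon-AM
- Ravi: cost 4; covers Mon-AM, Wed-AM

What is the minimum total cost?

8

This is an integer covering problem.
Choose Lior and Ravi: together they cover Fri-PM, Mon-AM, Wed-AM, Tue-PM — every shift.
Total cost: 4 + 4 = 8.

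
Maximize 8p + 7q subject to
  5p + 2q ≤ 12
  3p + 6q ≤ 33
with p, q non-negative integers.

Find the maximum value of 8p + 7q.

35

(p,q)=(0,5): 5·0+2·5=10≤12, 3·0+6·5=30≤33, objective 35.
(p,q)=(0,4): 5·0+2·4=8≤12, 3·0+6·4=24≤33, objective 28.
Maximum is 35 at (p,q)=(0,5).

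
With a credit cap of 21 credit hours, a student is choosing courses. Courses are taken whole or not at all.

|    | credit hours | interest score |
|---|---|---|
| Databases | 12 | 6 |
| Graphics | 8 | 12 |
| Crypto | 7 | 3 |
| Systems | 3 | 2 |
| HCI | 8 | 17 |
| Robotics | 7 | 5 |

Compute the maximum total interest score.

31

Allowing fractional choices, the relaxed optimum would be about 32.6, but courses are indivisible.
Graphics + Systems + HCI: credit hours 8 + 3 + 8 = 19 ≤ 21, interest score 12 + 2 + 17 = 31.
Graphics + HCI: credit hours 8 + 8 = 16 ≤ 21, interest score 12 + 17 = 29.
Best is Graphics, Systems, and HCI with total interest score 31.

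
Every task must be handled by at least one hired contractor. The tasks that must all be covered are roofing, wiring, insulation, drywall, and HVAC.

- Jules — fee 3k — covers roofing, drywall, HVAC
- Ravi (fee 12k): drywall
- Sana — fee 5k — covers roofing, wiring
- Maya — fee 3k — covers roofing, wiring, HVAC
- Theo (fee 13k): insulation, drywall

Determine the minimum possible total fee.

The greedy cost-per-new-task heuristic would pick Jules, Maya, and Theo for 19, but a cheaper cover exists.
Choose Maya and Theo: together they cover roofing, wiring, insulation, drywall, HVAC — every task.
Total fee: 3 + 13 = 16.
No cover costs less than 16.

16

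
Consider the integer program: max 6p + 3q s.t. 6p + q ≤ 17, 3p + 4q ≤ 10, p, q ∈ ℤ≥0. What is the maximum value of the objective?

The continuous relaxation peaks at (2.76, 0.429) with value 17.86; rounding to a feasible lattice point costs some objective.
(p,q)=(2,1): 6·2+1·1=13≤17, 3·2+4·1=10≤10, objective 15.
(p,q)=(2,0): 6·2+1·0=12≤17, 3·2+4·0=6≤10, objective 12.
(p,q)=(1,1): 6·1+1·1=7≤17, 3·1+4·1=7≤10, objective 9.
No feasible integer point exceeds 15.

15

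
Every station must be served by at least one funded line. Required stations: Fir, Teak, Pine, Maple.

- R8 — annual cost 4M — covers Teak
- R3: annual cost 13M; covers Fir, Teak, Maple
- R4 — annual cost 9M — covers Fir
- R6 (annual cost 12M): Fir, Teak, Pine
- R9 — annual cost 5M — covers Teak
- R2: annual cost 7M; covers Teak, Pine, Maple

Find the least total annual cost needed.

Choose R4 and R2: together they cover Fir, Teak, Pine, Maple — every station.
Total annual cost: 9 + 7 = 16.
No cover costs less than 16.

16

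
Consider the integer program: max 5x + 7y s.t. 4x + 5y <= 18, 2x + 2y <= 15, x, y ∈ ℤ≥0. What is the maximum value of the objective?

24

Relaxing integrality, the LP optimum is 25.20 at (x,y) = (0, 3.6), which is not an integer point.
(x,y)=(2,2): 4·2+5·2=18≤18, 2·2+2·2=8≤15, objective 24.
(x,y)=(3,1): 4·3+5·1=17≤18, 2·3+2·1=8≤15, objective 22.
(x,y)=(0,3): 4·0+5·3=15≤18, 2·0+2·3=6≤15, objective 21.
No feasible integer point exceeds 24.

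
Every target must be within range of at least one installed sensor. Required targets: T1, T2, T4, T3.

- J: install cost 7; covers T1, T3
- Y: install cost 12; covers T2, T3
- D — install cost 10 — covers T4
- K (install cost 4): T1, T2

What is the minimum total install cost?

Choose J, D, and K: together they cover T1, T2, T4, T3 — every target.
Total install cost: 7 + 10 + 4 = 21.
No cover costs less than 21.

21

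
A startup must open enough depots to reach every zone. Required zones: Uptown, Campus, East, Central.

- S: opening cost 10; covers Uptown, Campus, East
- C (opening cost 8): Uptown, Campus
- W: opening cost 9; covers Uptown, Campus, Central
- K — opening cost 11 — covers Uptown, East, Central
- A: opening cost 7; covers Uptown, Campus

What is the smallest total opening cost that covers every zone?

18

This is a weighted set-cover instance.
Choose K and A: together they cover Uptown, Campus, East, Central — every zone.
Total opening cost: 11 + 7 = 18.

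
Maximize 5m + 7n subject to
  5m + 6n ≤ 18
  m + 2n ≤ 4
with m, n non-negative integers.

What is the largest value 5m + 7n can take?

The continuous relaxation peaks at (3, 0.5) with value 18.50; rounding to a feasible lattice point costs some objective.
(m,n)=(2,1): 5·2+6·1=16≤18, 1·2+2·1=4≤4, objective 17.
(m,n)=(3,0): 5·3+6·0=15≤18, 1·3+2·0=3≤4, objective 15.
(m,n)=(1,1): 5·1+6·1=11≤18, 1·1+2·1=3≤4, objective 12.
The best lattice point is (2,1), giving 17.

17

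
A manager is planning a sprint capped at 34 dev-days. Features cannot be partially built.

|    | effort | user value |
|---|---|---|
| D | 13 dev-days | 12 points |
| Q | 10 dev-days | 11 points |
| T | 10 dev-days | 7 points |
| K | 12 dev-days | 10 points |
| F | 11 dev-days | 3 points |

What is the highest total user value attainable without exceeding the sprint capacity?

30

Allowing fractional choices, the relaxed optimum would be about 32.2, but features are indivisible.
D + Q + T: effort 13 + 10 + 10 = 33 ≤ 34, user value 12 + 11 + 7 = 30.
Q + T + K: effort 10 + 10 + 12 = 32 ≤ 34, user value 11 + 7 + 10 = 28.
Best is D, Q, and T with total user value 30.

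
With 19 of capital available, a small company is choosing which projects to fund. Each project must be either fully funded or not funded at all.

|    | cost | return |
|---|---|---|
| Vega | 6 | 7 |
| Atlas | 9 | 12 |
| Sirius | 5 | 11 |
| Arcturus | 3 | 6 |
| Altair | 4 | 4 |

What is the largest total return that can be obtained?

29

Allowing fractional choices, the relaxed optimum would be about 31.3, but projects are indivisible.
Vega + Sirius + Arcturus + Altair: cost 6 + 5 + 3 + 4 = 18 ≤ 19, return 7 + 11 + 6 + 4 = 28.
Atlas + Sirius + Arcturus: cost 9 + 5 + 3 = 17 ≤ 19, return 12 + 11 + 6 = 29.
Atlas + Sirius + Altair: cost 9 + 5 + 4 = 18 ≤ 19, return 12 + 11 + 4 = 27.
Best is Atlas, Sirius, and Arcturus with total return 29.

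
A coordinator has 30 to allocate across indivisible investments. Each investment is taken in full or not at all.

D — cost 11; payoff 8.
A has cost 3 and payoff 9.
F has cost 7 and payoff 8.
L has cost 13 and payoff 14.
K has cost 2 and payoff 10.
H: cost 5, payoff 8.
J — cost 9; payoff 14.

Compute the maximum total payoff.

Allowing fractional choices, the relaxed optimum would be about 53.3, but investments are indivisible.
D + A + K + H + J: cost 11 + 3 + 2 + 5 + 9 = 30 ≤ 30, payoff 8 + 9 + 10 + 8 + 14 = 49.
A + F + L + K + H: cost 3 + 7 + 13 + 2 + 5 = 30 ≤ 30, payoff 9 + 8 + 14 + 10 + 8 = 49.
A + F + K + H + J: cost 3 + 7 + 2 + 5 + 9 = 26 ≤ 30, payoff 9 + 8 + 10 + 8 + 14 = 49.
The maximum payoff is 49; one optimal choice is A, F, K, H, and J.

49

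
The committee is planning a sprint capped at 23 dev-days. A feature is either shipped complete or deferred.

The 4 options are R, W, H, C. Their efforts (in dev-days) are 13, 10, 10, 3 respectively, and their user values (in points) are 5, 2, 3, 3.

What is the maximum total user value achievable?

R + H: effort 13 + 10 = 23 ≤ 23, user value 5 + 3 = 8.
R + C: effort 13 + 3 = 16 ≤ 23, user value 5 + 3 = 8.
The maximum user value is 8; one optimal choice is R and C.

8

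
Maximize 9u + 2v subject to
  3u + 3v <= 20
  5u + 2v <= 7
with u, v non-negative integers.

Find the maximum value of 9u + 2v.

(u,v)=(1,1): 3·1+3·1=6≤20, 5·1+2·1=7≤7, objective 11.
(u,v)=(1,0): 3·1+3·0=3≤20, 5·1+2·0=5≤7, objective 9.
(u,v)=(0,2): 3·0+3·2=6≤20, 5·0+2·2=4≤7, objective 4.
Maximum is 11 at (u,v)=(1,1).

11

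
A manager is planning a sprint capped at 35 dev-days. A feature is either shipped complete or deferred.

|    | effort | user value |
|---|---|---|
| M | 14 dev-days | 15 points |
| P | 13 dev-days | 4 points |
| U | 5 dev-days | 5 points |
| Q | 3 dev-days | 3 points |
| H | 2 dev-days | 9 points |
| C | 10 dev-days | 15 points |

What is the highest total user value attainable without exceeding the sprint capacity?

Treat it as a binary knapsack problem.
Take M, U, Q, H, and C: effort 14 + 5 + 3 + 2 + 10 = 34 ≤ 35, user value 15 + 5 + 3 + 9 + 15 = 47.
No other feasible combination does better.

47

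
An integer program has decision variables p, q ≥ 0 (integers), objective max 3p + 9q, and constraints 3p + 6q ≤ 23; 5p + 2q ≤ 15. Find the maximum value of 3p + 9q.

The continuous relaxation peaks at (0, 3.83) with value 34.50; rounding to a feasible lattice point costs some objective.
(p,q)=(1,3): 3·1+6·3=21≤23, 5·1+2·3=11≤15, objective 30.
(p,q)=(0,3): 3·0+6·3=18≤23, 5·0+2·3=6≤15, objective 27.
(p,q)=(2,2): 3·2+6·2=18≤23, 5·2+2·2=14≤15, objective 24.
Maximum is 30 at (p,q)=(1,3).

30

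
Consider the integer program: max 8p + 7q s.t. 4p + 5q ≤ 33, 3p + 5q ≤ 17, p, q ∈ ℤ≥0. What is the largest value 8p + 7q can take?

The continuous relaxation peaks at (5.67, 0) with value 45.33; rounding to a feasible lattice point costs some objective.
(p,q)=(5,0): 4·5+5·0=20≤33, 3·5+5·0=15≤17, objective 40.
(p,q)=(4,1): 4·4+5·1=21≤33, 3·4+5·1=17≤17, objective 39.
(p,q)=(4,0): 4·4+5·0=16≤33, 3·4+5·0=12≤17, objective 32.
No feasible integer point exceeds 40.

40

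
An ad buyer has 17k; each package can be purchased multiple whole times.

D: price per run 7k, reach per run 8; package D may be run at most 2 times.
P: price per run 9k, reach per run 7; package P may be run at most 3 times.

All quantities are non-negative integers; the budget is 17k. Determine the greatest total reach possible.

1×D and 1×P: price 16 ≤ 17, reach 1·8 + 1·7 = 15.
2×D: price 14 ≤ 17, reach 2·8 = 16.
Best is 16.

16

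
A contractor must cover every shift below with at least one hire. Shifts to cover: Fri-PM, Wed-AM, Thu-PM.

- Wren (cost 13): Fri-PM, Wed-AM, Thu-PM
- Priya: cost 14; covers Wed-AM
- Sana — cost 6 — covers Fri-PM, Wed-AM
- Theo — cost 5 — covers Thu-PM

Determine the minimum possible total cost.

Choose Sana and Theo: together they cover Fri-PM, Wed-AM, Thu-PM — every shift.
Total cost: 6 + 5 = 11.
No cover costs less than 11.

11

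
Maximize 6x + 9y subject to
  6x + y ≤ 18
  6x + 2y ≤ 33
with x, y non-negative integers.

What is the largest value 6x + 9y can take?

144

(x,y)=(0,16): 6·0+1·16=16≤18, 6·0+2·16=32≤33, objective 144.
(x,y)=(0,15): 6·0+1·15=15≤18, 6·0+2·15=30≤33, objective 135.
The best lattice point is (0,16), giving 144.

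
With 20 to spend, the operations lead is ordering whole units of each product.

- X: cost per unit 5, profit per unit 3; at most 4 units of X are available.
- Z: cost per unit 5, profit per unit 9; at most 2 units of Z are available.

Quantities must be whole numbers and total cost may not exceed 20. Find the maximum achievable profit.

24

1×X and 2×Z: cost 15 ≤ 20, profit 1·3 + 2·9 = 21.
2×X and 2×Z: cost 20 ≤ 20, profit 2·3 + 2·9 = 24.
Best is 24.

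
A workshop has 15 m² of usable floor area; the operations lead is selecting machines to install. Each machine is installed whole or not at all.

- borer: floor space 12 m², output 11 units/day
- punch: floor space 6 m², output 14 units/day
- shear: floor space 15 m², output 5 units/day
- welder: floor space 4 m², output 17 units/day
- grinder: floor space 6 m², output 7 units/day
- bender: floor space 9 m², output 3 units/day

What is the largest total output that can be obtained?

31

punch + welder: floor space 6 + 4 = 10 ≤ 15, output 14 + 17 = 31.
welder + grinder: floor space 4 + 6 = 10 ≤ 15, output 17 + 7 = 24.
Best is punch and welder with total output 31.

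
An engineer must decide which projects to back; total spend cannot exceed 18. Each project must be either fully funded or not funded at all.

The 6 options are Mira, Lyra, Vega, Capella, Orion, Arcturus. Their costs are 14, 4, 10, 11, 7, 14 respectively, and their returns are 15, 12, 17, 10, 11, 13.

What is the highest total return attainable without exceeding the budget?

29

Treat it as a binary knapsack problem.
Vega + Orion: cost 10 + 7 = 17 ≤ 18, return 17 + 11 = 28.
Lyra + Vega: cost 4 + 10 = 14 ≤ 18, return 12 + 17 = 29.
Best is Lyra and Vega with total return 29.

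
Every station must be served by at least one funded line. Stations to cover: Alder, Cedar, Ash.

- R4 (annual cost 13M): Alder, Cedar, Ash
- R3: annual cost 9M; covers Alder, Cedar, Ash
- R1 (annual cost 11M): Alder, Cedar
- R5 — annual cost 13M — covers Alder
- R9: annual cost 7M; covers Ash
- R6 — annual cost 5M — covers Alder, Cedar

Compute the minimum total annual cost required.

9

The greedy cost-per-new-station heuristic would pick R6 and R9 for 12, but a cheaper cover exists.
R3 alone covers Alder, Cedar, Ash — every station.
Total annual cost: 9.
No cover costs less than 9.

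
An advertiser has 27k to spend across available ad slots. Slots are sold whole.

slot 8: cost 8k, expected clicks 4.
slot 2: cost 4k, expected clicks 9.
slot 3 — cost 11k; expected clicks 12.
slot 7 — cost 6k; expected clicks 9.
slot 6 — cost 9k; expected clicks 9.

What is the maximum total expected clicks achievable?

slot 8 + slot 2 + slot 7 + slot 6: cost 8 + 4 + 6 + 9 = 27 ≤ 27, expected clicks 4 + 9 + 9 + 9 = 31.
slot 2 + slot 3 + slot 6: cost 4 + 11 + 9 = 24 ≤ 27, expected clicks 9 + 12 + 9 = 30.
slot 2 + slot 3 + slot 7: cost 4 + 11 + 6 = 21 ≤ 27, expected clicks 9 + 12 + 9 = 30.
Best is slot 8, slot 2, slot 7, and slot 6 with total expected clicks 31.

31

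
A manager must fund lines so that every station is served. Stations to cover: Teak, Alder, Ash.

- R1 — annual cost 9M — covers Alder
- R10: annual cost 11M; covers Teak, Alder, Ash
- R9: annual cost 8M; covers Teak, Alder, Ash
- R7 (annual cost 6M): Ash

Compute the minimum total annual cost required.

R9 alone covers Teak, Alder, Ash — every station.
Total annual cost: 8.
No cover costs less than 8.

8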